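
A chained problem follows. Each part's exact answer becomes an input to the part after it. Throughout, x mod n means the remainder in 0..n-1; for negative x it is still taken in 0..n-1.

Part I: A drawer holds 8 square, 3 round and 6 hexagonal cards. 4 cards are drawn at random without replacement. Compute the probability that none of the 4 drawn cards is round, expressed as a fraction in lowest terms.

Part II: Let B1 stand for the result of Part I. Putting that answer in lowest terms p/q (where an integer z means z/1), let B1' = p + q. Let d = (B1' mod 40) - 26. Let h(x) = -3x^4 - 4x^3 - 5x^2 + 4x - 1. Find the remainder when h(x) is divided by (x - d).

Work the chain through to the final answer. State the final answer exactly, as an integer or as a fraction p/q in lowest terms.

-793593

Part I: total draws C(17,4) = 2380; favorable C(14,4) = 1001; P = 143/340; answer 143/340
Part II: B1 = 143/340; threaded value p + q = 483; d = -23; remainder = value at the root: -3*(-23)^4 - 4*(-23)^3 - 5*(-23)^2 + 4*(-23)^1 - 1 = (-839523) + (48668) + (-2645) + (-92) + (-1) = -793593; answer -793593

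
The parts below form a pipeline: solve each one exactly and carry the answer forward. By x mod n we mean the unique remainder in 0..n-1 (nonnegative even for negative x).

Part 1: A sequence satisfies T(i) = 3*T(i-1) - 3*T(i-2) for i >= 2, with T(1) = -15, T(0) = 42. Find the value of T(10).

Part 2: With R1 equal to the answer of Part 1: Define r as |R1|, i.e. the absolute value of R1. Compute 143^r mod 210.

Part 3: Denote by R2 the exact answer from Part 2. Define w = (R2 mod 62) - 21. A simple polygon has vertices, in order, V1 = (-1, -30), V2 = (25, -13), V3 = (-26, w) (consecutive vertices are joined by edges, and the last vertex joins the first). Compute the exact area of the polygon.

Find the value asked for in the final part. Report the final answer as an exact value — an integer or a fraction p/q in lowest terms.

1205/2

Part 1: T(2) = 3*(-15) - 3*(42) = -171; iterating: T(2)=-171, T(3)=-468, T(4)=-891, T(5)=-1269, T(6)=-1134, T(7)=405, T(8)=4617, T(9)=12636, T(10)=24057; answer 24057
Part 2: R1 = 24057; r = 24057; squarings mod 210: 143^1=143, 143^2=79, 143^4=151, 143^8=121, 143^16=151, 143^32=121, 143^64=151, 143^128=121, 143^256=151, 143^512=121, 143^1024=151, 143^2048=121, 143^4096=151, 143^8192=121, 143^16384=151; 143^24057 = 143^1 * 143^8 * 143^16 * 143^32 * 143^64 * 143^128 * 143^256 * 143^1024 * 143^2048 * 143^4096 * 143^16384 = 83 (mod 210); answer 83
Part 3: R2 = 83; w = 0; cross terms: (-1*-13 - 25*-30)=763, (25*0 - -26*-13)=-338, (-26*-30 - -1*0)=780; twice the area = |1205| = 1205; area = 1205/2; answer 1205/2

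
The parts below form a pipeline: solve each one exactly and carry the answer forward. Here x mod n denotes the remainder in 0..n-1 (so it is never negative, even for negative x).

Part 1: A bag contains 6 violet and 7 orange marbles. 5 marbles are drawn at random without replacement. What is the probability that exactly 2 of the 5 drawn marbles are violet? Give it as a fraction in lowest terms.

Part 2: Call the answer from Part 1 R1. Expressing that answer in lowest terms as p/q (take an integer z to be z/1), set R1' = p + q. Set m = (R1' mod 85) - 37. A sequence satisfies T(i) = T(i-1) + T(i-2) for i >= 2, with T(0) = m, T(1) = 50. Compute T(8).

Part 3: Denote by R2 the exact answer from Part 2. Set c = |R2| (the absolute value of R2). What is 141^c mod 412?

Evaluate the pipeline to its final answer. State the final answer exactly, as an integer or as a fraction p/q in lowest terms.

Part 1: total draws C(13,5) = 1287; favorable C(6,2)*C(7,3) = 525; P = 175/429; answer 175/429
Part 2: R1 = 175/429; threaded value p + q = 604; m = -28; T(2) = 1*(50) + 1*(-28) = 22; iterating: T(2)=22, T(3)=72, T(4)=94, T(5)=166, T(6)=260, T(7)=426, T(8)=686; answer 686
Part 3: R2 = 686; c = 686; squarings mod 412: 141^1=141, 141^2=105, 141^4=313, 141^8=325, 141^16=153, 141^32=337, 141^64=269, 141^128=261, 141^256=141, 141^512=105; 141^686 = 141^2 * 141^4 * 141^8 * 141^32 * 141^128 * 141^512 = 265 (mod 412); answer 265

265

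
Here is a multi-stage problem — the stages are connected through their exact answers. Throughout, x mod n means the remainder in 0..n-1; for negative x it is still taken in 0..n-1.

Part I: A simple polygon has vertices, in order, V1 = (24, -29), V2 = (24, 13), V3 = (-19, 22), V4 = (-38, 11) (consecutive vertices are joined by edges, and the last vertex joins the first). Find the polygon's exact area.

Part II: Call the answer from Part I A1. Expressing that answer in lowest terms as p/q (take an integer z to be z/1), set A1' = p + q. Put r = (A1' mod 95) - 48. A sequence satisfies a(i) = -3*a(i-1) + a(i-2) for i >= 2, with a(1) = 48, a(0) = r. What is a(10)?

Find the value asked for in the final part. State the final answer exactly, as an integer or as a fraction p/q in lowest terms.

-2549036

Part I: cross terms: (24*13 - 24*-29)=1008, (24*22 - -19*13)=775, (-19*11 - -38*22)=627, (-38*-29 - 24*11)=838; twice the area = |3248| = 3248; area = 1624; answer 1624
Part II: A1 = 1624; threaded value p + q = 1625; r = -38; a(2) = -3*(48) + 1*(-38) = -182; iterating: a(2)=-182, a(3)=594, a(4)=-1964, a(5)=6486, a(6)=-21422, a(7)=70752, a(8)=-233678, a(9)=771786, a(10)=-2549036; answer -2549036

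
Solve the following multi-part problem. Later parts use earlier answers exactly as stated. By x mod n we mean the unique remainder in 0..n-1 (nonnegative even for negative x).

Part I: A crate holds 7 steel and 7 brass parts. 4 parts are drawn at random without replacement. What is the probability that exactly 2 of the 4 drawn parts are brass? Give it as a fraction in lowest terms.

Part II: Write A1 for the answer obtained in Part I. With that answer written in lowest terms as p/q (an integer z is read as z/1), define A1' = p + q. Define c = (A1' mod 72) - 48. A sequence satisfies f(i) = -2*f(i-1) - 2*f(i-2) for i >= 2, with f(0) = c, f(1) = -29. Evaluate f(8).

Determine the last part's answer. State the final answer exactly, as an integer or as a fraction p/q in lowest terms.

Part I: total draws C(14,4) = 1001; favorable C(7,2)*C(7,2) = 441; P = 63/143; answer 63/143
Part II: A1 = 63/143; threaded value p + q = 206; c = 14; f(2) = -2*(-29) - 2*(14) = 30; iterating: f(2)=30, f(3)=-2, f(4)=-56, f(5)=116, f(6)=-120, f(7)=8, f(8)=224; answer 224

224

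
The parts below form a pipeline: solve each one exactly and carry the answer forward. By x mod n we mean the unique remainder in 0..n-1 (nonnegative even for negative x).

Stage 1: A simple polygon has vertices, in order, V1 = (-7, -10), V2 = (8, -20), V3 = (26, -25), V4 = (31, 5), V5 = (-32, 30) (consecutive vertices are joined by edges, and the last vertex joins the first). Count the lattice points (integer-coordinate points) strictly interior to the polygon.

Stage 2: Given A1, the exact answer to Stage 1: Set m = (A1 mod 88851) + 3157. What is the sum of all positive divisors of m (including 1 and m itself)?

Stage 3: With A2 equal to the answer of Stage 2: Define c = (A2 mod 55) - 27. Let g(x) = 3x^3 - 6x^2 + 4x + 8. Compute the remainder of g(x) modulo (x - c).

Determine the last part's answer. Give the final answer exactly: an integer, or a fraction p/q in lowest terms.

7120

Stage 1: cross terms: (-7*-20 - 8*-10)=220, (8*-25 - 26*-20)=320, (26*5 - 31*-25)=905, (31*30 - -32*5)=1090, (-32*-10 - -7*30)=530; twice the area = |3065| = 3065; area = 3065/2; boundary points = 5 + 1 + 5 + 1 + 5 = 17; strictly interior points = area - boundary/2 + 1 = 1525; answer 1525
Stage 2: A1 = 1525; m = 4682; 4682 = 2 * 2341; sigma = (1 + 2) * (1 + 2341) = 3 * 2342 = 7026; answer 7026
Stage 3: A2 = 7026; c = 14; remainder = value at the root: 3*(14)^3 - 6*(14)^2 + 4*(14)^1 + 8 = (8232) + (-1176) + (56) + (8) = 7120; answer 7120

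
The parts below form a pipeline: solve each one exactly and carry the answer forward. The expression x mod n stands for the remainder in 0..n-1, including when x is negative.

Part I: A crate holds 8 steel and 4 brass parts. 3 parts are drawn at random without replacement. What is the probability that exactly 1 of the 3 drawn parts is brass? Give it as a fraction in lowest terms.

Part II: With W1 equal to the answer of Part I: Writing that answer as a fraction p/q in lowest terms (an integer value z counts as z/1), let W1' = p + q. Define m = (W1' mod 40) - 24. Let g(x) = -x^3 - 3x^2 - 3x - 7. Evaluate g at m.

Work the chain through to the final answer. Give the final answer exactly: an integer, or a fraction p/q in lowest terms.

Part I: total draws C(12,3) = 220; favorable C(4,1)*C(8,2) = 112; P = 28/55; answer 28/55
Part II: W1 = 28/55; threaded value p + q = 83; m = -21; -1*(-21)^3 - 3*(-21)^2 - 3*(-21)^1 - 7 = (9261) + (-1323) + (63) + (-7) = 7994; answer 7994

7994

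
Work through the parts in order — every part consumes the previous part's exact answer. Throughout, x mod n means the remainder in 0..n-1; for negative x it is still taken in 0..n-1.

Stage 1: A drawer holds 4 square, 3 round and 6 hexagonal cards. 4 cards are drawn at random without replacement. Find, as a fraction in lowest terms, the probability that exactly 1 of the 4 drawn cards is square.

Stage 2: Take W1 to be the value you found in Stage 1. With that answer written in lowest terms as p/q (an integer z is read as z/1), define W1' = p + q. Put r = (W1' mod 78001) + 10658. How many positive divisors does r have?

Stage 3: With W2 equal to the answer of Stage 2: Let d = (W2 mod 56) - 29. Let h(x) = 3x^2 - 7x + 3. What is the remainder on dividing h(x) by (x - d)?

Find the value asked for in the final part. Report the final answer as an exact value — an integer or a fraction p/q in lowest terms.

Stage 1: total draws C(13,4) = 715; favorable C(4,1)*C(9,3) = 336; P = 336/715; answer 336/715
Stage 2: W1 = 336/715; threaded value p + q = 1051; r = 11709; 11709 = 3^2 * 1301; number of divisors = (2+1) * (1+1) = 6; answer 6
Stage 3: W2 = 6; d = -23; remainder = value at the root: 3*(-23)^2 - 7*(-23)^1 + 3 = (1587) + (161) + (3) = 1751; answer 1751

1751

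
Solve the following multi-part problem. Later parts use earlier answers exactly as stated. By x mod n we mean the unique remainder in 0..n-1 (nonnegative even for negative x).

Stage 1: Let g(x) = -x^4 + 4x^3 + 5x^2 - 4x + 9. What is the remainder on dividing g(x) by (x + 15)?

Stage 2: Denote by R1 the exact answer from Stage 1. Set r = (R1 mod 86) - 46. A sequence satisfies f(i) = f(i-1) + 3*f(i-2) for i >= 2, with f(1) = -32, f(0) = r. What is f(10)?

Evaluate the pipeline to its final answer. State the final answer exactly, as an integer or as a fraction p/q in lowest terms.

Stage 1: remainder = value at the root: -1*(-15)^4 + 4*(-15)^3 + 5*(-15)^2 - 4*(-15)^1 + 9 = (-50625) + (-13500) + (1125) + (60) + (9) = -62931; answer -62931
Stage 2: R1 = -62931; r = -25; f(2) = 1*(-32) + 3*(-25) = -107; iterating: f(2)=-107, f(3)=-203, f(4)=-524, f(5)=-1133, f(6)=-2705, f(7)=-6104, f(8)=-14219, f(9)=-32531, f(10)=-75188; answer -75188

-75188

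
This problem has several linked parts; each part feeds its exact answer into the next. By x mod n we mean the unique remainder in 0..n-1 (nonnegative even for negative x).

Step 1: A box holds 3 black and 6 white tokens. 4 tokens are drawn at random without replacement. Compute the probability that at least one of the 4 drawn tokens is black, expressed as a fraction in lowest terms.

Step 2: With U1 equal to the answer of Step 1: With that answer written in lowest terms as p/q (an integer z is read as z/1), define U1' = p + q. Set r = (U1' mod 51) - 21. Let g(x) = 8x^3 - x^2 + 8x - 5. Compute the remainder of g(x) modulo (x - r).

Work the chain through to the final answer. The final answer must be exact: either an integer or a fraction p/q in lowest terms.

Step 1: total draws C(9,4) = 126; complement C(6,4) = 15; favorable 126 - 15 = 111; P = 37/42; answer 37/42
Step 2: U1 = 37/42; threaded value p + q = 79; r = 7; remainder = value at the root: 8*(7)^3 - 1*(7)^2 + 8*(7)^1 - 5 = (2744) + (-49) + (56) + (-5) = 2746; answer 2746

2746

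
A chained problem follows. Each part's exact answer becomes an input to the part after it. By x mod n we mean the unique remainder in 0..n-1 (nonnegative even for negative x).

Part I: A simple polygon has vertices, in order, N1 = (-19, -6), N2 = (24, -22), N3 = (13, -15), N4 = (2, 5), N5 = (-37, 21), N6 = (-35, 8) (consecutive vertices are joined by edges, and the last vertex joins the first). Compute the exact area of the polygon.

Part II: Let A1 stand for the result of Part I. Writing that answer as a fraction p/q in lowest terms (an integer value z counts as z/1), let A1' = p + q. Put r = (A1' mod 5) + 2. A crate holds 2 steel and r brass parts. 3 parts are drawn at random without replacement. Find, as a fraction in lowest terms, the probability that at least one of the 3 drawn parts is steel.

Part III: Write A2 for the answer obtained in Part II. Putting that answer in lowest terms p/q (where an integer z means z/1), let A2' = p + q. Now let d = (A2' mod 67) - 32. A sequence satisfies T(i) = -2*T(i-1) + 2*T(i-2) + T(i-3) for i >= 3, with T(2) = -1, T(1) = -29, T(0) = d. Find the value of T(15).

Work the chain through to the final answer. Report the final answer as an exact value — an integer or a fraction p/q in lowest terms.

-5648620

Part I: cross terms: (-19*-22 - 24*-6)=562, (24*-15 - 13*-22)=-74, (13*5 - 2*-15)=95, (2*21 - -37*5)=227, (-37*8 - -35*21)=439, (-35*-6 - -19*8)=362; twice the area = |1611| = 1611; area = 1611/2; answer 1611/2
Part II: A1 = 1611/2; threaded value p + q = 1613; r = 5; total draws C(7,3) = 35; complement C(5,3) = 10; favorable 35 - 10 = 25; P = 5/7; answer 5/7
Part III: A2 = 5/7; threaded value p + q = 12; d = -20; T(3) = -2*(-1) + 2*(-29) + 1*(-20) = -76; iterating: T(3)=-76, T(4)=121, T(5)=-395, T(6)=956, T(7)=-2581, T(8)=6679, T(9)=-17564, T(10)=45905, T(11)=-120259, T(12)=314764, T(13)=-824141, T(14)=2157551, T(15)=-5648620; answer -5648620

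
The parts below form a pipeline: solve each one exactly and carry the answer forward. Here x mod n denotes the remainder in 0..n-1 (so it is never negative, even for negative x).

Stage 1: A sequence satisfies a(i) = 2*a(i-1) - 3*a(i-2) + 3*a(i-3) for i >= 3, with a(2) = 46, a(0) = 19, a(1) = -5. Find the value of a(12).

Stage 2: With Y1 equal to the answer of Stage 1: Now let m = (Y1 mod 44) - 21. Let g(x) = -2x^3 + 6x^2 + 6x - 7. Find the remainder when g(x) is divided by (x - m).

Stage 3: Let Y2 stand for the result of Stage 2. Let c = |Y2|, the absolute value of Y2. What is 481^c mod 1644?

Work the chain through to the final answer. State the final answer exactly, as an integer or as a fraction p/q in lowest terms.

1405

Stage 1: a(3) = 2*(46) - 3*(-5) + 3*(19) = 164; iterating: a(3)=164, a(4)=175, a(5)=-4, a(6)=-41, a(7)=455, a(8)=1021, a(9)=554, a(10)=-590, a(11)=221, a(12)=3874; answer 3874
Stage 2: Y1 = 3874; m = -19; remainder = value at the root: -2*(-19)^3 + 6*(-19)^2 + 6*(-19)^1 - 7 = (13718) + (2166) + (-114) + (-7) = 15763; answer 15763
Stage 3: Y2 = 15763; c = 15763; squarings mod 1644: 481^1=481, 481^2=1201, 481^4=613, 481^8=937, 481^16=73, 481^32=397, 481^64=1429, 481^128=193, 481^256=1081, 481^512=1321, 481^1024=757, 481^2048=937, 481^4096=73, 481^8192=397; 481^15763 = 481^1 * 481^2 * 481^16 * 481^128 * 481^256 * 481^1024 * 481^2048 * 481^4096 * 481^8192 = 1405 (mod 1644); answer 1405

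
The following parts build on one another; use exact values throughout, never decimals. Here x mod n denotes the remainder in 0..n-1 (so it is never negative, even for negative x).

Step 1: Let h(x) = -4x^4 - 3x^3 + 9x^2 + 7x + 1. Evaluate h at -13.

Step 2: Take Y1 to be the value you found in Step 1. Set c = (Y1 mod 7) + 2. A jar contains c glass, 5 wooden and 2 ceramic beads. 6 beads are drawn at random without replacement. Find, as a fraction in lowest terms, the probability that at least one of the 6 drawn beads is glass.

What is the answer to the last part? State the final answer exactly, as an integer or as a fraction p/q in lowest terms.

Step 1: -4*(-13)^4 - 3*(-13)^3 + 9*(-13)^2 + 7*(-13)^1 + 1 = (-114244) + (6591) + (1521) + (-91) + (1) = -106222; answer -106222
Step 2: Y1 = -106222; c = 5; total draws C(12,6) = 924; complement C(7,6) = 7; favorable 924 - 7 = 917; P = 131/132; answer 131/132

131/132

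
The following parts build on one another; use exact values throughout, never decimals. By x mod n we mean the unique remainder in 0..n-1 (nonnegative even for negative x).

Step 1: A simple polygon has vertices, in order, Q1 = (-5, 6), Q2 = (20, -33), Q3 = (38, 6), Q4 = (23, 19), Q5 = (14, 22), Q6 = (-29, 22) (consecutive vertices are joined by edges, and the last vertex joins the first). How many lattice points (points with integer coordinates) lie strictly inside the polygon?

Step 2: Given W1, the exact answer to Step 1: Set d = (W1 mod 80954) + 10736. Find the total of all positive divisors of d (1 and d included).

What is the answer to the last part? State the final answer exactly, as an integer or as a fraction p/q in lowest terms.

29520

Step 1: cross terms: (-5*-33 - 20*6)=45, (20*6 - 38*-33)=1374, (38*19 - 23*6)=584, (23*22 - 14*19)=240, (14*22 - -29*22)=946, (-29*6 - -5*22)=-64; twice the area = |3125| = 3125; area = 3125/2; boundary points = 1 + 3 + 1 + 3 + 43 + 8 = 59; strictly interior points = area - boundary/2 + 1 = 1534; answer 1534
Step 2: W1 = 1534; d = 12270; 12270 = 2 * 3 * 5 * 409; sigma = (1 + 2) * (1 + 3) * (1 + 5) * (1 + 409) = 3 * 4 * 6 * 410 = 29520; answer 29520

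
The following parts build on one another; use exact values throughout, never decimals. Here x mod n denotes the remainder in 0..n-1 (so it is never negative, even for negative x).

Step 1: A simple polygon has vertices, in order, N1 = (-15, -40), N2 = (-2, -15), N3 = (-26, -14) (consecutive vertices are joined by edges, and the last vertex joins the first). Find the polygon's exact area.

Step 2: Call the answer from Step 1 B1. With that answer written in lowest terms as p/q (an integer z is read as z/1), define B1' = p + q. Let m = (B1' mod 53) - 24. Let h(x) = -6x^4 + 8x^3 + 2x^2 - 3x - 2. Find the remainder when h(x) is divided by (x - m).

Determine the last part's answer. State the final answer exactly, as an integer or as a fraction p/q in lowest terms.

Step 1: cross terms: (-15*-15 - -2*-40)=145, (-2*-14 - -26*-15)=-362, (-26*-40 - -15*-14)=830; twice the area = |613| = 613; area = 613/2; answer 613/2
Step 2: B1 = 613/2; threaded value p + q = 615; m = 8; remainder = value at the root: -6*(8)^4 + 8*(8)^3 + 2*(8)^2 - 3*(8)^1 - 2 = (-24576) + (4096) + (128) + (-24) + (-2) = -20378; answer -20378

-20378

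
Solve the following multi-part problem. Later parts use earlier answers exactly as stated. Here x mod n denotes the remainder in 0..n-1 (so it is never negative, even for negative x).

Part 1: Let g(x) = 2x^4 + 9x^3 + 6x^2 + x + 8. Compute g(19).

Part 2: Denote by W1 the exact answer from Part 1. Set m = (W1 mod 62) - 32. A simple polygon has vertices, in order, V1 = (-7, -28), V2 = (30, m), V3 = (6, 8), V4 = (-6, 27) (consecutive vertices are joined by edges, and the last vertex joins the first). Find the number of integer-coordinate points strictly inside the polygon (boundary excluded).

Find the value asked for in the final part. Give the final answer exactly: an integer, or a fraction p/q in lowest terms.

651

Part 1: 2*(19)^4 + 9*(19)^3 + 6*(19)^2 + 1*(19)^1 + 8 = (260642) + (61731) + (2166) + (19) + (8) = 324566; answer 324566
Part 2: W1 = 324566; m = 26; cross terms: (-7*26 - 30*-28)=658, (30*8 - 6*26)=84, (6*27 - -6*8)=210, (-6*-28 - -7*27)=357; twice the area = |1309| = 1309; area = 1309/2; boundary points = 1 + 6 + 1 + 1 = 9; strictly interior points = area - boundary/2 + 1 = 651; answer 651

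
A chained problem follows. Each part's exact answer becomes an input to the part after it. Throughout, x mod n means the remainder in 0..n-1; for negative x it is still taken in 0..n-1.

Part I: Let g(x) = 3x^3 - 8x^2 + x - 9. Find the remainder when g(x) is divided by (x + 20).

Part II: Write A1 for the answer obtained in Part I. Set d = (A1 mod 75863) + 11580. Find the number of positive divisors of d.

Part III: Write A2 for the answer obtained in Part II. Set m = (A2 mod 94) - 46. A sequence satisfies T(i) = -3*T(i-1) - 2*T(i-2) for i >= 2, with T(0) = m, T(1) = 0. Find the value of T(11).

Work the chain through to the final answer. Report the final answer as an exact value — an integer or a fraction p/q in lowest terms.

Part I: remainder = value at the root: 3*(-20)^3 - 8*(-20)^2 + 1*(-20)^1 - 9 = (-24000) + (-3200) + (-20) + (-9) = -27229; answer -27229
Part II: A1 = -27229; d = 60214; 60214 = 2 * 7 * 11 * 17 * 23; number of divisors = (1+1) * (1+1) * (1+1) * (1+1) * (1+1) = 32; answer 32
Part III: A2 = 32; m = -14; T(2) = -3*(0) - 2*(-14) = 28; iterating: T(2)=28, T(3)=-84, T(4)=196, T(5)=-420, T(6)=868, T(7)=-1764, T(8)=3556, T(9)=-7140, T(10)=14308, T(11)=-28644; answer -28644

-28644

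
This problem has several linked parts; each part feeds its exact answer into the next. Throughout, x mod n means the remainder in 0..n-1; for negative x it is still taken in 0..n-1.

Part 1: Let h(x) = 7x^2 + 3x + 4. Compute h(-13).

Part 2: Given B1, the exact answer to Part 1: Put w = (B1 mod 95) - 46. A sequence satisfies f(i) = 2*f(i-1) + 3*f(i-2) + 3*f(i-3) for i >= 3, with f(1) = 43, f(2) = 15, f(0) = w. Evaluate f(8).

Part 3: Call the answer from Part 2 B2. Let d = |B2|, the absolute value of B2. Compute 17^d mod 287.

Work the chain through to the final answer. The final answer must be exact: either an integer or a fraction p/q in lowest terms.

Part 1: 7*(-13)^2 + 3*(-13)^1 + 4 = (1183) + (-39) + (4) = 1148; answer 1148
Part 2: B1 = 1148; w = -38; f(3) = 2*(15) + 3*(43) + 3*(-38) = 45; iterating: f(3)=45, f(4)=264, f(5)=708, f(6)=2343, f(7)=7602, f(8)=24357; answer 24357
Part 3: B2 = 24357; d = 24357; squarings mod 287: 17^1=17, 17^2=2, 17^4=4, 17^8=16, 17^16=256, 17^32=100, 17^64=242, 17^128=16, 17^256=256, 17^512=100, 17^1024=242, 17^2048=16, 17^4096=256, 17^8192=100, 17^16384=242; 17^24357 = 17^1 * 17^4 * 17^32 * 17^256 * 17^512 * 17^1024 * 17^2048 * 17^4096 * 17^16384 = 76 (mod 287); answer 76

76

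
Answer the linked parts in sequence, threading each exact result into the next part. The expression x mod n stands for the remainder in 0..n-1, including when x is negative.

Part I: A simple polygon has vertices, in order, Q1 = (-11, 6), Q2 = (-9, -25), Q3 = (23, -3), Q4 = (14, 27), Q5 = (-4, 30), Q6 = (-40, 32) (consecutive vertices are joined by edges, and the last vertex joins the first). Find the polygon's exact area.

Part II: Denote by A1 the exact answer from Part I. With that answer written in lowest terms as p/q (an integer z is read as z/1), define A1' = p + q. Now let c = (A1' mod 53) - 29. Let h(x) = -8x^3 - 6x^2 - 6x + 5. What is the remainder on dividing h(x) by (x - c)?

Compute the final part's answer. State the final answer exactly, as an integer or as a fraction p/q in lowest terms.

44825

Part I: cross terms: (-11*-25 - -9*6)=329, (-9*-3 - 23*-25)=602, (23*27 - 14*-3)=663, (14*30 - -4*27)=528, (-4*32 - -40*30)=1072, (-40*6 - -11*32)=112; twice the area = |3306| = 3306; area = 1653; answer 1653
Part II: A1 = 1653; threaded value p + q = 1654; c = -18; remainder = value at the root: -8*(-18)^3 - 6*(-18)^2 - 6*(-18)^1 + 5 = (46656) + (-1944) + (108) + (5) = 44825; answer 44825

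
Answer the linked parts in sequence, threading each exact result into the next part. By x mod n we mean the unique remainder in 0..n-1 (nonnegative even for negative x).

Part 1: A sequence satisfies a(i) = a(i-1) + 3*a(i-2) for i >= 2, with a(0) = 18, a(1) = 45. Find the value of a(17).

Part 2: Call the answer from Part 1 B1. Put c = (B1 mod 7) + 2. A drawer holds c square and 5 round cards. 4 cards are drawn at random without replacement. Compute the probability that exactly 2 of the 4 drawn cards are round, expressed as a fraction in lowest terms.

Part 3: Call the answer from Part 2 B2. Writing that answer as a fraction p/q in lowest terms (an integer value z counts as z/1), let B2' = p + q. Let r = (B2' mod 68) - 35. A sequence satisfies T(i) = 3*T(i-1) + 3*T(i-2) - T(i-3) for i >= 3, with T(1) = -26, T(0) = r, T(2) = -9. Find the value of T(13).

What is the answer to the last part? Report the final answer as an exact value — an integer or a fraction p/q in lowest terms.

Part 1: a(2) = 1*(45) + 3*(18) = 99; iterating: a(2)=99, a(3)=234, a(4)=531, a(5)=1233, a(6)=2826, a(7)=6525, a(8)=15003, a(9)=34578, a(10)=79587, a(11)=183321, a(12)=422082, a(13)=972045, a(14)=2238291, a(15)=5154426, a(16)=11869299, a(17)=27332577; answer 27332577
Part 2: B1 = 27332577; c = 8; total draws C(13,4) = 715; favorable C(5,2)*C(8,2) = 280; P = 56/143; answer 56/143
Part 3: B2 = 56/143; threaded value p + q = 199; r = 28; T(3) = 3*(-9) + 3*(-26) - 1*(28) = -133; iterating: T(3)=-133, T(4)=-400, T(5)=-1590, T(6)=-5837, T(7)=-21881, T(8)=-81564, T(9)=-304498, T(10)=-1136305, T(11)=-4240845, T(12)=-15826952, T(13)=-59067086; answer -59067086

-59067086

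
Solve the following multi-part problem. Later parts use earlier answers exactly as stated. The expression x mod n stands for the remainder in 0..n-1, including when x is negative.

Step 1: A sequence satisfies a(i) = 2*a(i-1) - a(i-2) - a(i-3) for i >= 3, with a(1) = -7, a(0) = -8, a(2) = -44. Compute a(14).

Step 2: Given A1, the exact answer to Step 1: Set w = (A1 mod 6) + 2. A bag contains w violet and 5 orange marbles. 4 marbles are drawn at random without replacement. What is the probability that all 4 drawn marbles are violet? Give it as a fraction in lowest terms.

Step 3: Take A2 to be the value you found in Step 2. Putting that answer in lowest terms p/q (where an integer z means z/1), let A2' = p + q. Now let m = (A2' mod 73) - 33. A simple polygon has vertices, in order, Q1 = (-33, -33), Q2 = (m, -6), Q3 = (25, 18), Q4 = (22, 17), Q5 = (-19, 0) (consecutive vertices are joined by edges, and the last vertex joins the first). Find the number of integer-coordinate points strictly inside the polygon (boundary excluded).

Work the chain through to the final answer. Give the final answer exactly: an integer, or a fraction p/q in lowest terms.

Step 1: a(3) = 2*(-44) - 1*(-7) - 1*(-8) = -73; iterating: a(3)=-73, a(4)=-95, a(5)=-73, a(6)=22, a(7)=212, a(8)=475, a(9)=716, a(10)=745, a(11)=299, a(12)=-863, a(13)=-2770, a(14)=-4976; answer -4976
Step 2: A1 = -4976; w = 6; total draws C(11,4) = 330; favorable C(6,4) = 15; P = 1/22; answer 1/22
Step 3: A2 = 1/22; threaded value p + q = 23; m = -10; cross terms: (-33*-6 - -10*-33)=-132, (-10*18 - 25*-6)=-30, (25*17 - 22*18)=29, (22*0 - -19*17)=323, (-19*-33 - -33*0)=627; twice the area = |817| = 817; area = 817/2; boundary points = 1 + 1 + 1 + 1 + 1 = 5; strictly interior points = area - boundary/2 + 1 = 407; answer 407

407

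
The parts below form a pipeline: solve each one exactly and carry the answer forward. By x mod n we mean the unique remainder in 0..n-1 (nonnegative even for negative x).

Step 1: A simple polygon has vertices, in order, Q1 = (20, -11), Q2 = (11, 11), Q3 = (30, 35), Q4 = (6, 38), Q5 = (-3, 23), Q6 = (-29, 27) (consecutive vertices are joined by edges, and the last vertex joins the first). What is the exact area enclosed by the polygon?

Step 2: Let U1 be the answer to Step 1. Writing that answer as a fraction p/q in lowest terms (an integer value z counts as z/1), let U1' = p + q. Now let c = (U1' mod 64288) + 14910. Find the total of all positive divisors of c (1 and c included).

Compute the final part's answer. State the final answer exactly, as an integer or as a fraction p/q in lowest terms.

Step 1: cross terms: (20*11 - 11*-11)=341, (11*35 - 30*11)=55, (30*38 - 6*35)=930, (6*23 - -3*38)=252, (-3*27 - -29*23)=586, (-29*-11 - 20*27)=-221; twice the area = |1943| = 1943; area = 1943/2; answer 1943/2
Step 2: U1 = 1943/2; threaded value p + q = 1945; c = 16855; 16855 = 5 * 3371; sigma = (1 + 5) * (1 + 3371) = 6 * 3372 = 20232; answer 20232

20232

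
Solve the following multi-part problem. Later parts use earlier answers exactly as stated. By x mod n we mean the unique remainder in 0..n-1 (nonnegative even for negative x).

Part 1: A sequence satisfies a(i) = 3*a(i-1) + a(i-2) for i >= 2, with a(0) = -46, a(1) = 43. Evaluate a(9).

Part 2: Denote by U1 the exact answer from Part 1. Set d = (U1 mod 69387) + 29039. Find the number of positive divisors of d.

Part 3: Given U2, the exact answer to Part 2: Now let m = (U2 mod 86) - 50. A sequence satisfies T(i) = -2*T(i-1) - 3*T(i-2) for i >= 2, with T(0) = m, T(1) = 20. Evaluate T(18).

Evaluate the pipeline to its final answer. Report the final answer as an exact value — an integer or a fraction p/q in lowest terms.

-187606

Part 1: a(2) = 3*(43) + 1*(-46) = 83; iterating: a(2)=83, a(3)=292, a(4)=959, a(5)=3169, a(6)=10466, a(7)=34567, a(8)=114167, a(9)=377068; answer 377068
Part 2: U1 = 377068; d = 59172; 59172 = 2^2 * 3 * 4931; number of divisors = (2+1) * (1+1) * (1+1) = 12; answer 12
Part 3: U2 = 12; m = -38; T(2) = -2*(20) - 3*(-38) = 74; iterating: T(2)=74, T(3)=-208, T(4)=194, T(5)=236, T(6)=-1054, T(7)=1400, T(8)=362, T(9)=-4924, T(10)=8762, T(11)=-2752, T(12)=-20782, T(13)=49820, T(14)=-37294, T(15)=-74872, T(16)=261626, T(17)=-298636, T(18)=-187606; answer -187606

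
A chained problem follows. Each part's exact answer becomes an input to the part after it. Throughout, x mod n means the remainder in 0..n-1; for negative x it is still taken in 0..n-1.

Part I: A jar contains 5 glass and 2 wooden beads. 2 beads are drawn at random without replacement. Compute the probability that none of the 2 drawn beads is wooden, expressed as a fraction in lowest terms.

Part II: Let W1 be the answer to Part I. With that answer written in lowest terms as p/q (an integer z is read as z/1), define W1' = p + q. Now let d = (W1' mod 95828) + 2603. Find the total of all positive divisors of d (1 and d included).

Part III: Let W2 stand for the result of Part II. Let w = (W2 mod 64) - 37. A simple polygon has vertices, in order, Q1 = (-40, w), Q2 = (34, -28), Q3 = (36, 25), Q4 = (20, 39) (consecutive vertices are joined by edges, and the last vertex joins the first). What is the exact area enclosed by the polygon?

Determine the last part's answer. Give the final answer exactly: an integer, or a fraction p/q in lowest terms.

2756

Part I: total draws C(7,2) = 21; favorable C(5,2) = 10; P = 10/21; answer 10/21
Part II: W1 = 10/21; threaded value p + q = 31; d = 2634; 2634 = 2 * 3 * 439; sigma = (1 + 2) * (1 + 3) * (1 + 439) = 3 * 4 * 440 = 5280; answer 5280
Part III: W2 = 5280; w = -5; cross terms: (-40*-28 - 34*-5)=1290, (34*25 - 36*-28)=1858, (36*39 - 20*25)=904, (20*-5 - -40*39)=1460; twice the area = |5512| = 5512; area = 2756; answer 2756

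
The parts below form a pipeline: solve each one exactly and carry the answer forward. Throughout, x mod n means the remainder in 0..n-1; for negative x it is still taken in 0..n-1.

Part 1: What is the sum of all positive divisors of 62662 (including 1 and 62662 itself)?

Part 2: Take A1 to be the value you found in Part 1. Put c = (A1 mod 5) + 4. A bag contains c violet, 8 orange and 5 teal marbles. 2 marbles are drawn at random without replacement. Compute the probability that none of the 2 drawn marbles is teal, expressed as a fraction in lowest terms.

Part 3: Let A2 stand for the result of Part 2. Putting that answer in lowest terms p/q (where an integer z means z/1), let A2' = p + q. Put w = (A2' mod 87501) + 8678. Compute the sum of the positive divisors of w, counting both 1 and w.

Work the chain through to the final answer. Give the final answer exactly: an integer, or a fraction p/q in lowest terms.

8780

Part 1: 62662 = 2 * 17 * 19 * 97; sigma = (1 + 2) * (1 + 17) * (1 + 19) * (1 + 97) = 3 * 18 * 20 * 98 = 105840; answer 105840
Part 2: A1 = 105840; c = 4; total draws C(17,2) = 136; favorable C(12,2) = 66; P = 33/68; answer 33/68
Part 3: A2 = 33/68; threaded value p + q = 101; w = 8779; 8779 is prime, so its only divisors are 1 and 8779; sigma = 1 + 8779 = 8780; answer 8780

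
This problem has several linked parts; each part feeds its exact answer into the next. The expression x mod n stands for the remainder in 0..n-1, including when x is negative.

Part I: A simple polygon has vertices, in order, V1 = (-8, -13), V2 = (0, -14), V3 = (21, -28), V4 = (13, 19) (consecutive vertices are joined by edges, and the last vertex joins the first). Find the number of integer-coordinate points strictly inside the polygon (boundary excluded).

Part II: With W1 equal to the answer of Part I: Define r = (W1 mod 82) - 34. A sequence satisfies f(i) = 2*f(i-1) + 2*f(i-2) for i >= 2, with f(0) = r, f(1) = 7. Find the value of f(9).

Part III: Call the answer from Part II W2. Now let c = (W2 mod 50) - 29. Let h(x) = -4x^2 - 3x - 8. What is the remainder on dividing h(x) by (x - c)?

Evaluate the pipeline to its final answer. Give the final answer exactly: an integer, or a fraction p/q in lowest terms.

-459

Part I: cross terms: (-8*-14 - 0*-13)=112, (0*-28 - 21*-14)=294, (21*19 - 13*-28)=763, (13*-13 - -8*19)=-17; twice the area = |1152| = 1152; area = 576; boundary points = 1 + 7 + 1 + 1 = 10; strictly interior points = area - boundary/2 + 1 = 572; answer 572
Part II: W1 = 572; r = 46; f(2) = 2*(7) + 2*(46) = 106; iterating: f(2)=106, f(3)=226, f(4)=664, f(5)=1780, f(6)=4888, f(7)=13336, f(8)=36448, f(9)=99568; answer 99568
Part III: W2 = 99568; c = -11; remainder = value at the root: -4*(-11)^2 - 3*(-11)^1 - 8 = (-484) + (33) + (-8) = -459; answer -459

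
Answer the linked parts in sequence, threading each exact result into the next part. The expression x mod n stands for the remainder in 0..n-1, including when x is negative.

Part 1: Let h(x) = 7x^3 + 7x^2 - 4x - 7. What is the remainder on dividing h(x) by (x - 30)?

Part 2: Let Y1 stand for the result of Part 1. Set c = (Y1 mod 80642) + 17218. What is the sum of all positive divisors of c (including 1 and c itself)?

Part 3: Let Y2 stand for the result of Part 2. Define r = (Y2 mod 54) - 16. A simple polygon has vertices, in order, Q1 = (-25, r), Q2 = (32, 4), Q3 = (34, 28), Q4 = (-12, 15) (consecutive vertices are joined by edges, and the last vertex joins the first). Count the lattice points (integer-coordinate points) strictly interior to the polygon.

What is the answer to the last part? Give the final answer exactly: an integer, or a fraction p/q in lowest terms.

Part 1: remainder = value at the root: 7*(30)^3 + 7*(30)^2 - 4*(30)^1 - 7 = (189000) + (6300) + (-120) + (-7) = 195173; answer 195173
Part 2: Y1 = 195173; c = 51107; 51107 = 7^3 * 149; sigma = (1 + 7 + 49 + 343) * (1 + 149) = 400 * 150 = 60000; answer 60000
Part 3: Y2 = 60000; r = -10; cross terms: (-25*4 - 32*-10)=220, (32*28 - 34*4)=760, (34*15 - -12*28)=846, (-12*-10 - -25*15)=495; twice the area = |2321| = 2321; area = 2321/2; boundary points = 1 + 2 + 1 + 1 = 5; strictly interior points = area - boundary/2 + 1 = 1159; answer 1159

1159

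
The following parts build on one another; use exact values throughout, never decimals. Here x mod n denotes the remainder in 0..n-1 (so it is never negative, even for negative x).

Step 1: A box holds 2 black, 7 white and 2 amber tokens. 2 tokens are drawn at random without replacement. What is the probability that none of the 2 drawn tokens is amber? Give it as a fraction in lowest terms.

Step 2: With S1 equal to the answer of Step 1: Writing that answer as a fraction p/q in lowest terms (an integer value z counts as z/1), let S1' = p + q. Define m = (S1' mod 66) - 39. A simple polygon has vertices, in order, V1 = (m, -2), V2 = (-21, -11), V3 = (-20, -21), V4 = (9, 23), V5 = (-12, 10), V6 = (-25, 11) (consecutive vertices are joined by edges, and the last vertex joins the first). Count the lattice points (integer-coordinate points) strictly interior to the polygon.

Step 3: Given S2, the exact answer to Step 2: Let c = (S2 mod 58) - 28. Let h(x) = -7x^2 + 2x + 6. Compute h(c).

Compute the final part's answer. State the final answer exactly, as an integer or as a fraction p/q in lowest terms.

Step 1: total draws C(11,2) = 55; favorable C(9,2) = 36; P = 36/55; answer 36/55
Step 2: S1 = 36/55; threaded value p + q = 91; m = -14; cross terms: (-14*-11 - -21*-2)=112, (-21*-21 - -20*-11)=221, (-20*23 - 9*-21)=-271, (9*10 - -12*23)=366, (-12*11 - -25*10)=118, (-25*-2 - -14*11)=204; twice the area = |750| = 750; area = 375; boundary points = 1 + 1 + 1 + 1 + 1 + 1 = 6; strictly interior points = area - boundary/2 + 1 = 373; answer 373
Step 3: S2 = 373; c = -3; -7*(-3)^2 + 2*(-3)^1 + 6 = (-63) + (-6) + (6) = -63; answer -63

-63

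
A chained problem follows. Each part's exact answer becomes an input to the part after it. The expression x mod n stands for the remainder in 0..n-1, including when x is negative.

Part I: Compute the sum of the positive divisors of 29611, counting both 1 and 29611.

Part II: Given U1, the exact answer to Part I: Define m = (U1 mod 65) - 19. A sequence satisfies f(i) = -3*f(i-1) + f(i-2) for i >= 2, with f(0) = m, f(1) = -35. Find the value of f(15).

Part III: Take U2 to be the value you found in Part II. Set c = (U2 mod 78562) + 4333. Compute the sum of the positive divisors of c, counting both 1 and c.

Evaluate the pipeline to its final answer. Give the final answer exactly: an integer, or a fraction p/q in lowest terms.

85480

Part I: 29611 is prime, so its only divisors are 1 and 29611; sigma = 1 + 29611 = 29612; answer 29612
Part II: U1 = 29612; m = 18; f(2) = -3*(-35) + 1*(18) = 123; iterating: f(2)=123, f(3)=-404, f(4)=1335, f(5)=-4409, f(6)=14562, f(7)=-48095, f(8)=158847, f(9)=-524636, f(10)=1732755, f(11)=-5722901, f(12)=18901458, f(13)=-62427275, f(14)=206183283, f(15)=-680977124; answer -680977124
Part III: U2 = -680977124; c = 81187; 81187 = 19 * 4273; sigma = (1 + 19) * (1 + 4273) = 20 * 4274 = 85480; answer 85480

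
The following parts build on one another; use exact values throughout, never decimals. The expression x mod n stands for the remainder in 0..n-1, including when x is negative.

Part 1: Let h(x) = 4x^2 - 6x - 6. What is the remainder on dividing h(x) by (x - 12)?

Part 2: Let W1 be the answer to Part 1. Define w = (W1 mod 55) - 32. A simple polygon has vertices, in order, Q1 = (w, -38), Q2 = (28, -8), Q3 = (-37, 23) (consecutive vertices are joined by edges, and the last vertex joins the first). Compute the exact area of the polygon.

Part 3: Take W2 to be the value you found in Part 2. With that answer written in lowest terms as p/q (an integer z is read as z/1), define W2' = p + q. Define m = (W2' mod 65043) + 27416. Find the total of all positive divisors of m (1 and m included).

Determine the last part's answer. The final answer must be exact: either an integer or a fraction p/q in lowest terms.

40320

Part 1: remainder = value at the root: 4*(12)^2 - 6*(12)^1 - 6 = (576) + (-72) + (-6) = 498; answer 498
Part 2: W1 = 498; w = -29; cross terms: (-29*-8 - 28*-38)=1296, (28*23 - -37*-8)=348, (-37*-38 - -29*23)=2073; twice the area = |3717| = 3717; area = 3717/2; answer 3717/2
Part 3: W2 = 3717/2; threaded value p + q = 3719; m = 31135; 31135 = 5 * 13 * 479; sigma = (1 + 5) * (1 + 13) * (1 + 479) = 6 * 14 * 480 = 40320; answer 40320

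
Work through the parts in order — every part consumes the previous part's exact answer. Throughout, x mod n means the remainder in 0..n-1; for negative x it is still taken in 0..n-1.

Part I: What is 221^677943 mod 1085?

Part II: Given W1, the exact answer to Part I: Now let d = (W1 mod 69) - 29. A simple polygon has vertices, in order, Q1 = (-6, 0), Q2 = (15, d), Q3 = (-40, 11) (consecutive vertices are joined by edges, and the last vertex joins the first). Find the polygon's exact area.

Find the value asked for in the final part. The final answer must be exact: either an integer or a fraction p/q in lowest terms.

Part I: squarings mod 1085: 221^1=221, 221^2=16, 221^4=256, 221^8=436, 221^16=221, 221^32=16, 221^64=256, 221^128=436, 221^256=221, 221^512=16, 221^1024=256, 221^2048=436, 221^4096=221, 221^8192=16, 221^16384=256, 221^32768=436, 221^65536=221, 221^131072=16, 221^262144=256, 221^524288=436; 221^677943 = 221^1 * 221^2 * 221^4 * 221^16 * 221^32 * 221^2048 * 221^4096 * 221^16384 * 221^131072 * 221^524288 = 281 (mod 1085); answer 281
Part II: W1 = 281; d = -24; cross terms: (-6*-24 - 15*0)=144, (15*11 - -40*-24)=-795, (-40*0 - -6*11)=66; twice the area = |-585| = 585; area = 585/2; answer 585/2

585/2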